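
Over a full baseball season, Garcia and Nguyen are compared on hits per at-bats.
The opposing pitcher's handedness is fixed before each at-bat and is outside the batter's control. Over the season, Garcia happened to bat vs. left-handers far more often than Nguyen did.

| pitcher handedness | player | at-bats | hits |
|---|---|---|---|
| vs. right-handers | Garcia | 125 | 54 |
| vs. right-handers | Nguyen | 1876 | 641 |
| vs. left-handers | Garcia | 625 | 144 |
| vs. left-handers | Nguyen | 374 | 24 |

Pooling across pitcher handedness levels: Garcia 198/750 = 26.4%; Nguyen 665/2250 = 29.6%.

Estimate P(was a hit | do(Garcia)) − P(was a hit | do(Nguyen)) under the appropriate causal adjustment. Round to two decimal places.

The imbalance in pitcher handedness arose from how at-bats were allocated, not from anything the player did; and pitcher handedness independently affects the outcome. The pooled gap is confounded — condition on pitcher handedness.
Adjusting over the population distribution of pitcher handedness: 0.667·(0.432−0.342) + 0.333·(0.230−0.064) = +0.116.

+0.12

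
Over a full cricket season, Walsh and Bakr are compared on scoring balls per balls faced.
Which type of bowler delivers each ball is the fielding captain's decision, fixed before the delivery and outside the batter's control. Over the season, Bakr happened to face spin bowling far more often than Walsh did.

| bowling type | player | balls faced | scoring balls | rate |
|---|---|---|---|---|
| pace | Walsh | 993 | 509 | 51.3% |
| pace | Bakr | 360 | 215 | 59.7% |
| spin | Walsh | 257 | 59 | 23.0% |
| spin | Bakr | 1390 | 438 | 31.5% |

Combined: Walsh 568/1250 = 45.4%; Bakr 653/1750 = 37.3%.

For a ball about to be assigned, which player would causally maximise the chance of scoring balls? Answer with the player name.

Bakr is higher inside every bowling type stratum but Walsh is higher in aggregate. Whether to stratify depends on how bowling type relates to the player.
Bowling type satisfies the back-door criterion: it is not a descendant of the player, and it blocks the spurious path from player to outcome. Adjusting for it (i.e., using the within-bowling type rates) gives the causal effect.
Within each level — pace: 51.3% vs 59.7%; spin: 23.0% vs 31.5% — Bakr is higher every time.

Bakr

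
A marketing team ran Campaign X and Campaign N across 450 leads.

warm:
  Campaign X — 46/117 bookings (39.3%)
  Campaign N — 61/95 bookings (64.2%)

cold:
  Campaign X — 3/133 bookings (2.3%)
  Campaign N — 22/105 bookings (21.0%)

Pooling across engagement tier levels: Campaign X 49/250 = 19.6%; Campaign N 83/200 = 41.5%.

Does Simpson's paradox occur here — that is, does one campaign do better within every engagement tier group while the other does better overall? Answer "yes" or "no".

Within each engagement tier level (warm 39.3% vs 64.2%; cold 2.3% vs 21.0%), Campaign N has the higher rate every time. Pooled: 19.6% vs 41.5% — Campaign N has the higher rate overall. They agree.

no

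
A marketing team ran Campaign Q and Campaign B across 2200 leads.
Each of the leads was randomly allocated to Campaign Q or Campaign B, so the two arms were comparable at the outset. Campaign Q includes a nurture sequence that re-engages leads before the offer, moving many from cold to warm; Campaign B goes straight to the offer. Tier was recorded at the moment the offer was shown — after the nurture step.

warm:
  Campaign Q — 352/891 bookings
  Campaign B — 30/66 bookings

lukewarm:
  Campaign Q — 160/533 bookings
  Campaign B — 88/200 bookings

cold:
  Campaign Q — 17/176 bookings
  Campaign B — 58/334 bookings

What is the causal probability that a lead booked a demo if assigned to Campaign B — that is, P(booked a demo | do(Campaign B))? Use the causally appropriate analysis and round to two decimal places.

Engagement tier lies on the pathway campaign → engagement tier → outcome, so adjusting for it blocks the indirect effect. For the total causal effect of campaign, use the unadjusted pooled rates.
So P(outcome | do(Campaign B)) is just the pooled rate for Campaign B: 176/600 = 0.293.

0.29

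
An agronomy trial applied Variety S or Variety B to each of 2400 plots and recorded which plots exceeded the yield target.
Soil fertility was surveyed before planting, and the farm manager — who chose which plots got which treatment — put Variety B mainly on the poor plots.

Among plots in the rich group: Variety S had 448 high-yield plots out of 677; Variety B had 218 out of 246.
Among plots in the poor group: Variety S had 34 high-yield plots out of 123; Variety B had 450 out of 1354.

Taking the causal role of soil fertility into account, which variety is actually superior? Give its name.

Variety B

The stratified and pooled comparisons disagree (Variety B wins within each soil fertility; Variety S wins overall), so the answer turns on the causal role of soil fertility.
Soil fertility satisfies the back-door criterion: it is not a descendant of the variety, and it blocks the spurious path from variety to outcome. Adjusting for it (i.e., using the within-soil fertility rates) gives the causal effect.
Within each level — rich: 66.2% vs 88.6%; poor: 27.6% vs 33.2% — Variety B is higher every time.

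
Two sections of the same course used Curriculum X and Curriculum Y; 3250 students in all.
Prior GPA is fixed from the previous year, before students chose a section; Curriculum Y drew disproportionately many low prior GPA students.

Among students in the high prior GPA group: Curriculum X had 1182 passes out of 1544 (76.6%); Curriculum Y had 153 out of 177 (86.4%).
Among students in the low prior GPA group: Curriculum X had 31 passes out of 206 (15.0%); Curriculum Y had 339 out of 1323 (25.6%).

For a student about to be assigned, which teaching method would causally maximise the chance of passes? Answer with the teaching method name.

Nothing the teaching method does changes prior GPA band; the imbalance is an allocation artefact. With prior GPA band also predicting the outcome, the pooled figure is confounded, and the within-stratum comparison is the causal one.
Within each level — high prior GPA: 76.6% vs 86.4%; low prior GPA: 15.0% vs 25.6% — Curriculum Y is higher every time.

Curriculum Y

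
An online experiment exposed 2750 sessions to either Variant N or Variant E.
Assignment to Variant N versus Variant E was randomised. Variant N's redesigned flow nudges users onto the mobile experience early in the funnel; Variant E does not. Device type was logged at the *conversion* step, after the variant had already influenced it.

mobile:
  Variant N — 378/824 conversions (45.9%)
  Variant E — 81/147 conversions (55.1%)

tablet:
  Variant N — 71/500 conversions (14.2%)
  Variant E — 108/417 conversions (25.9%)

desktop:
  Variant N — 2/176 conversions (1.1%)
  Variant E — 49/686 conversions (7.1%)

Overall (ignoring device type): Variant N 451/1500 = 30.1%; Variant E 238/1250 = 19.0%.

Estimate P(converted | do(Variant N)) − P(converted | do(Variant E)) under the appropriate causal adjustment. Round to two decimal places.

+0.11

Device type here is a post-treatment variable shaped by the variant; conditioning on it would introduce bias rather than remove it. The overall comparison is the causal one.
The causal difference is the pooled difference: 0.301 − 0.190 = +0.110.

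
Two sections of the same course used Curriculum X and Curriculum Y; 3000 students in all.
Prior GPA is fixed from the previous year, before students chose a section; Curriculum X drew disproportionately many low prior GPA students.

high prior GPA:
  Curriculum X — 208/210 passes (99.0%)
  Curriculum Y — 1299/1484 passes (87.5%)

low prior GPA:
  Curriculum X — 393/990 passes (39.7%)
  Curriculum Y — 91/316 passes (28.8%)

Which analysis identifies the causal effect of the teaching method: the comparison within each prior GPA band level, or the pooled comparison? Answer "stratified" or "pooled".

stratified

Curriculum X is higher inside every prior GPA band stratum but Curriculum Y is higher in aggregate. Whether to stratify depends on how prior GPA band relates to the teaching method.
Prior GPA band satisfies the back-door criterion: it is not a descendant of the teaching method, and it blocks the spurious path from teaching method to outcome. Adjusting for it (i.e., using the within-prior GPA band rates) gives the causal effect.
Within each level — high prior GPA: 99.0% vs 87.5%; low prior GPA: 39.7% vs 28.8% — Curriculum X is higher every time.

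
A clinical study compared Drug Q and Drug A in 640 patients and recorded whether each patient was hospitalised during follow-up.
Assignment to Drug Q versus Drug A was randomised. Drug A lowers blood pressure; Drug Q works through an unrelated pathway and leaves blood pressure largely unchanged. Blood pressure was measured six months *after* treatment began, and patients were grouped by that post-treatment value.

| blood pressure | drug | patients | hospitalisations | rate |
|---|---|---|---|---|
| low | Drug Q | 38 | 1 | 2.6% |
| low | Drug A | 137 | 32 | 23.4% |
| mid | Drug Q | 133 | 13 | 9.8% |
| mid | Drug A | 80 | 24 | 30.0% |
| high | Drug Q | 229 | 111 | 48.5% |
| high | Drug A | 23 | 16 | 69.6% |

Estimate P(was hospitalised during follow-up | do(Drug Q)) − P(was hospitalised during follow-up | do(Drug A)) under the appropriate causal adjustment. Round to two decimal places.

+0.01

The blood pressure-specific comparison favours Drug Q throughout, but the pooled figures favour Drug A. The question is whether to condition on blood pressure.
Because the drug influences blood pressure, blood pressure is a post-treatment mediator, not a confounder. Stratifying on it would bias the estimate; the causal effect is the crude pooled difference.
The causal difference is the pooled difference: 0.312 − 0.300 = +0.013.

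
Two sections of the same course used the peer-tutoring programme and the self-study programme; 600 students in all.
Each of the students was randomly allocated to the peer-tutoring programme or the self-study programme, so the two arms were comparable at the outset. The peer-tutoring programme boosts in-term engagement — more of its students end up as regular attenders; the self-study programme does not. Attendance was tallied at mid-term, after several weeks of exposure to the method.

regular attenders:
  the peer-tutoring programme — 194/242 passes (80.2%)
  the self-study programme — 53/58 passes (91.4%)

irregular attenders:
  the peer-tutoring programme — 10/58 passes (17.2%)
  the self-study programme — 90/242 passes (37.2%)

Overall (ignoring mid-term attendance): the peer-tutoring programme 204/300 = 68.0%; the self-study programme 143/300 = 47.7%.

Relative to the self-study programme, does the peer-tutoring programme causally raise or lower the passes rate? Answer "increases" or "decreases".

increases

Stratifying would compare teaching methods among students the teaching methods themselves sorted into mid-term attendance groups — a form of selection on an intermediate. The unconditioned pooled rates give the total causal effect.
Pooled: the peer-tutoring programme 68.0% vs the self-study programme 47.7%; the peer-tutoring programme is higher overall.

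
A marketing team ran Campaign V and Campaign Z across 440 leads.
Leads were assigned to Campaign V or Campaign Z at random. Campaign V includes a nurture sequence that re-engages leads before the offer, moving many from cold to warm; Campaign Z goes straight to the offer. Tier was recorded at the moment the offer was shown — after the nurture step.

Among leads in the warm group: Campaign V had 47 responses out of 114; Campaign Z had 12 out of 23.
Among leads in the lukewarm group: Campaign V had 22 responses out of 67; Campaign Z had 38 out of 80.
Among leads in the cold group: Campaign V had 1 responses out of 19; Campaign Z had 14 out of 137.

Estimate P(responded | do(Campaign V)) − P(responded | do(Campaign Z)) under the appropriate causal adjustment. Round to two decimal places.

+0.08

Stratifying would compare campaigns among leads the campaigns themselves sorted into engagement tier groups — a form of selection on an intermediate. The unconditioned pooled rates give the total causal effect.
The causal difference is the pooled difference: 0.350 − 0.267 = +0.083.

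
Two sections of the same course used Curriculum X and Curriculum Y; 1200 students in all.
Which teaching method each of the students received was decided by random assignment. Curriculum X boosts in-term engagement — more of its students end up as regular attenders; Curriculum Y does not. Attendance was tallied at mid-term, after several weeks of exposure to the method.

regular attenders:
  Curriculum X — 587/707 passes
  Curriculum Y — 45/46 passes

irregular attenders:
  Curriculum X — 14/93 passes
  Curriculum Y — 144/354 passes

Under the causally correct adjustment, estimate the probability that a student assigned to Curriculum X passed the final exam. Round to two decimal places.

0.75

Within every mid-term attendance level Curriculum Y has the higher rate, yet pooled Curriculum X does — Simpson's reversal.
Mid-term attendance is downstream of the teaching method. One should not condition on a consequence of treatment, so the overall rates are the right comparison.
So P(outcome | do(Curriculum X)) is just the pooled rate for Curriculum X: 601/800 = 0.751.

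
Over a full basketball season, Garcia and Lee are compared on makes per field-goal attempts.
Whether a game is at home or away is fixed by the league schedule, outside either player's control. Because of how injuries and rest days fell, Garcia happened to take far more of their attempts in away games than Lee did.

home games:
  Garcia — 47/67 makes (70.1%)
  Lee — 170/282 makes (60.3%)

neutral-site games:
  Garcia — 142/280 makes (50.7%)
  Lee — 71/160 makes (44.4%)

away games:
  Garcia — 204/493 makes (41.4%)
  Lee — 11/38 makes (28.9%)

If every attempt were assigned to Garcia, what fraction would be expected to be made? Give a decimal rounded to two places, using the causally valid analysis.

0.52

Garcia is higher inside every game venue stratum but Lee is higher in aggregate. Whether to stratify depends on how game venue relates to the player.
Nothing the player does changes game venue; the imbalance is an allocation artefact. With game venue also predicting the outcome, the pooled figure is confounded, and the within-stratum comparison is the causal one.
Standardising Garcia to the population game venue mix: 0.264·47/67 + 0.333·142/280 + 0.402·204/493 = 0.521.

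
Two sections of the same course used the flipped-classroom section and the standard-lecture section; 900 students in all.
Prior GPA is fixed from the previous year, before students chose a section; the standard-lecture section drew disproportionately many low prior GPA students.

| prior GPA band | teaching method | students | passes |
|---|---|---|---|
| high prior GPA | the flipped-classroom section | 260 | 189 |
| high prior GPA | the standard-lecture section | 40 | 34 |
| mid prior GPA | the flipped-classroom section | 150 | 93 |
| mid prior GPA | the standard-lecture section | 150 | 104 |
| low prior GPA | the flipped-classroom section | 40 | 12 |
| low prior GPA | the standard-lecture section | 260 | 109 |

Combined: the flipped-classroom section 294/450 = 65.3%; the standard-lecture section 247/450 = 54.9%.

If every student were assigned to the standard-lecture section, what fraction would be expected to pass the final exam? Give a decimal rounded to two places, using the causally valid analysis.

Prior GPA band is set before the teaching method has any effect — it is not caused by the teaching method — and it independently drives the outcome. That makes it a confounder, so the causal comparison is within prior GPA band levels.
Standardising the standard-lecture section to the population prior GPA band mix: 0.333·34/40 + 0.333·104/150 + 0.333·109/260 = 0.654.

0.65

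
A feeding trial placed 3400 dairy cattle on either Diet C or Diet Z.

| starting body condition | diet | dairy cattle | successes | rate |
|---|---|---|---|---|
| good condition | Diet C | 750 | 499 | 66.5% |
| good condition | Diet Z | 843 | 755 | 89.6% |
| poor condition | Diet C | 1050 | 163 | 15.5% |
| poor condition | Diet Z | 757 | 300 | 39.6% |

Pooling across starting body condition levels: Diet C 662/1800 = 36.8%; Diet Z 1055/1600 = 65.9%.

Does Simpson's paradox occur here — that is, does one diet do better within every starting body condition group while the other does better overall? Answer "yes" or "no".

no

Within each starting body condition level (good condition 66.5% vs 89.6%; poor condition 15.5% vs 39.6%), Diet Z has the higher rate every time. Pooled: 36.8% vs 65.9% — Diet Z has the higher rate overall. They agree.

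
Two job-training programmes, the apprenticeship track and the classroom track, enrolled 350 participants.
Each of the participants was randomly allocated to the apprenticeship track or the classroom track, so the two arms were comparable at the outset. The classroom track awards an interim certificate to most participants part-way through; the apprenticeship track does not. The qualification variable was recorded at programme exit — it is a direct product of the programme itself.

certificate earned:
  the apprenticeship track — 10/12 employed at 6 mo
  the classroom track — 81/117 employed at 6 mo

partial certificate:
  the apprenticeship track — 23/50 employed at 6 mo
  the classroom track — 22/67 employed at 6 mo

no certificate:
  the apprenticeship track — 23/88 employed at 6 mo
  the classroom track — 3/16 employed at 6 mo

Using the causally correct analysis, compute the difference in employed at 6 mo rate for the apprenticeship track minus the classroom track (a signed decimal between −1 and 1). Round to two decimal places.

Qualification attained during the programme here is a post-treatment variable shaped by the programme; conditioning on it would introduce bias rather than remove it. The overall comparison is the causal one.
The causal difference is the pooled difference: 0.373 − 0.530 = -0.157.

-0.16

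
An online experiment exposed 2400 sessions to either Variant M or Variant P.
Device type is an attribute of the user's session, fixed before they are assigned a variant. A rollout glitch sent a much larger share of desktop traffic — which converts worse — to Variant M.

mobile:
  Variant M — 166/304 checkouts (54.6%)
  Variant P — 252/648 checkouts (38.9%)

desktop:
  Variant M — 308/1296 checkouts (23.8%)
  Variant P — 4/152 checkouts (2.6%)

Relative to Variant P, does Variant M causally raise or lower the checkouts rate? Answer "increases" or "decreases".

Variant M is higher inside every device type stratum but Variant P is higher in aggregate. Whether to stratify depends on how device type relates to the variant.
The imbalance in device type arose from how sessions were allocated, not from anything the variant did; and device type independently affects the outcome. The pooled gap is confounded — condition on device type.
Within each level — mobile: 54.6% vs 38.9%; desktop: 23.8% vs 2.6% — Variant M is higher every time.

increases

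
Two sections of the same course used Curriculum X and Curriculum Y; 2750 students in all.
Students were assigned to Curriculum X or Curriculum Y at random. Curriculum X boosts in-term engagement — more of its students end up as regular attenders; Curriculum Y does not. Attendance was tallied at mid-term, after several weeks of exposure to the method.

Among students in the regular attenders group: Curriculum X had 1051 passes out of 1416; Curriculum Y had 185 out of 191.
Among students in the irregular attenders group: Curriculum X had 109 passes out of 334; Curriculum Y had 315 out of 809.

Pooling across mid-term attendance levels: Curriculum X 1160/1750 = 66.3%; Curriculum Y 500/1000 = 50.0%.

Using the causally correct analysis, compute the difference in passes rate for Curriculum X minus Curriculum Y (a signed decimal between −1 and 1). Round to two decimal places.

+0.16

Mid-term attendance is downstream of the teaching method. One should not condition on a consequence of treatment, so the overall rates are the right comparison.
The causal difference is the pooled difference: 0.663 − 0.500 = +0.163.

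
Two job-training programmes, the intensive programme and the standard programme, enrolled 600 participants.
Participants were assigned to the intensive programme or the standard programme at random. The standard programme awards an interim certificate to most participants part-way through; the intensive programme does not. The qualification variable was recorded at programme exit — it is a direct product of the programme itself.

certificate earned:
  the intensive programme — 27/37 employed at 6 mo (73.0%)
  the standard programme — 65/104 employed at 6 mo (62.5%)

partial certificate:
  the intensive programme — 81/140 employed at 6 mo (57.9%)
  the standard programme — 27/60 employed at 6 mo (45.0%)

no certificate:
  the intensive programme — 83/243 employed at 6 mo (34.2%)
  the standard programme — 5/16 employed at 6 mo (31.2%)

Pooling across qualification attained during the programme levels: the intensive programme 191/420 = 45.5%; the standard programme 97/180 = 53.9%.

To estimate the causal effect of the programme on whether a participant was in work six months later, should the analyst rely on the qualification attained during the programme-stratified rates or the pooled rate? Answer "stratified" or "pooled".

pooled

Qualification attained during the programme here is a post-treatment variable shaped by the programme; conditioning on it would introduce bias rather than remove it. The overall comparison is the causal one.
Pooled: the intensive programme 45.5% vs the standard programme 53.9%; the standard programme is higher overall.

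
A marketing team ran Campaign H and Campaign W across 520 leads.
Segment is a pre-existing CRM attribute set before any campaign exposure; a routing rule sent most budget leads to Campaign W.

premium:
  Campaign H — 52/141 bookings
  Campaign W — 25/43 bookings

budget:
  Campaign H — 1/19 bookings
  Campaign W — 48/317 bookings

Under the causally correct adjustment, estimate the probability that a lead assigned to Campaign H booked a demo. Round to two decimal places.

Here customer segment is a common cause — it drives both which campaign a case falls under and the outcome. The crude comparison mixes populations; the stratum-specific rates are the causally relevant ones.
Standardising Campaign H to the population customer segment mix: 0.354·52/141 + 0.646·1/19 = 0.165.

0.16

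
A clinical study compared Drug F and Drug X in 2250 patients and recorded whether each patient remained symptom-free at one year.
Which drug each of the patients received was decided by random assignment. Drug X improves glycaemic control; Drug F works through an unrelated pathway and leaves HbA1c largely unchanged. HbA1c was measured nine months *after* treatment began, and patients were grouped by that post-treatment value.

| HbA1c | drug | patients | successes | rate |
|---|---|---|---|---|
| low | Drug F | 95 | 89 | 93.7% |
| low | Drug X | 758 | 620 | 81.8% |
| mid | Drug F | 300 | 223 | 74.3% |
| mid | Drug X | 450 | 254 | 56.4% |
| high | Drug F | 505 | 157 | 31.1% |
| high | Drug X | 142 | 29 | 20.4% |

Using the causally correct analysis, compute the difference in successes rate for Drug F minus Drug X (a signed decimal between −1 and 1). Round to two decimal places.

HbA1c here is a post-treatment variable shaped by the drug; conditioning on it would introduce bias rather than remove it. The overall comparison is the causal one.
The causal difference is the pooled difference: 0.521 − 0.669 = -0.148.

-0.15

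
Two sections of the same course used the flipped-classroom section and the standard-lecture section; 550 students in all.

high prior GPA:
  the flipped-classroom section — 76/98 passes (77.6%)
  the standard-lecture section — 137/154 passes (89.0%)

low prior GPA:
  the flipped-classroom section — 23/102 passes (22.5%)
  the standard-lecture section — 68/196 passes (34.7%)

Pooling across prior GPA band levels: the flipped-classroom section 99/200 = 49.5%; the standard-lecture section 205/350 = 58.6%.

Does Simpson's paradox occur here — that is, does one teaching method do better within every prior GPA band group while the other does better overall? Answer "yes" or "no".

no

Within each prior GPA band level (high prior GPA 77.6% vs 89.0%; low prior GPA 22.5% vs 34.7%), the standard-lecture section has the higher rate every time. Pooled: 49.5% vs 58.6% — the standard-lecture section has the higher rate overall. They agree.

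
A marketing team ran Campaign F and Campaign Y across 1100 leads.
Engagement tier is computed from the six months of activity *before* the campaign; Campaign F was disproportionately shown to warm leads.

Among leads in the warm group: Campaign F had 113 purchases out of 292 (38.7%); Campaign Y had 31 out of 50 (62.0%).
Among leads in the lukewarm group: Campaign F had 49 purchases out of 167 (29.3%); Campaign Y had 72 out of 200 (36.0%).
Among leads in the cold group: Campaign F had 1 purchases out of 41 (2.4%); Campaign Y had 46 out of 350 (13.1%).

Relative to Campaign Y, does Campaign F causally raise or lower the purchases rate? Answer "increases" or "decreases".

decreases

Since engagement tier is a pre-existing factor (not a product of the campaign) and it affects the outcome on its own, it is a confounder. The stratified rates, not the pooled rate, identify the causal effect.
Within each level — warm: 38.7% vs 62.0%; lukewarm: 29.3% vs 36.0%; cold: 2.4% vs 13.1% — Campaign Y is higher every time.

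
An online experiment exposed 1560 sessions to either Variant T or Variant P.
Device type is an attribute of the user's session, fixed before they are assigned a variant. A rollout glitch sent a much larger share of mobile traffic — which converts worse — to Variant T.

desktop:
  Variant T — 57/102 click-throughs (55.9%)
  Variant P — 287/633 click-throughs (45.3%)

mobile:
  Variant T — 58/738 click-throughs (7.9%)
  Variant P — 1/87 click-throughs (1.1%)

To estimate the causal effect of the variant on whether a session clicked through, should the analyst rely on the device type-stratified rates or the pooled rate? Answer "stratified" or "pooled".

Within every device type level Variant T has the higher rate, yet pooled Variant P does — Simpson's reversal.
Since device type is a pre-existing factor (not a product of the variant) and it affects the outcome on its own, it is a confounder. The stratified rates, not the pooled rate, identify the causal effect.
Within each level — desktop: 55.9% vs 45.3%; mobile: 7.9% vs 1.1% — Variant T is higher every time.

stratified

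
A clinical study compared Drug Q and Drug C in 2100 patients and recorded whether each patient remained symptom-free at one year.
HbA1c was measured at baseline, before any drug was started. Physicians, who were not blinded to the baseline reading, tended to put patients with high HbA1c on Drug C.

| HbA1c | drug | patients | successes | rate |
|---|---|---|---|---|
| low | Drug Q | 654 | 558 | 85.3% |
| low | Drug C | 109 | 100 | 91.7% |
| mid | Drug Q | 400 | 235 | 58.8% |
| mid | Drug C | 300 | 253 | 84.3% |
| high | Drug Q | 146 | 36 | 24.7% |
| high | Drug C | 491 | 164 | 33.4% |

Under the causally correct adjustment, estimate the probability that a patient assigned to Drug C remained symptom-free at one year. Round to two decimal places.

Nothing the drug does changes HbA1c; the imbalance is an allocation artefact. With HbA1c also predicting the outcome, the pooled figure is confounded, and the within-stratum comparison is the causal one.
Standardising Drug C to the population HbA1c mix: 0.363·100/109 + 0.333·253/300 + 0.303·164/491 = 0.716.

0.72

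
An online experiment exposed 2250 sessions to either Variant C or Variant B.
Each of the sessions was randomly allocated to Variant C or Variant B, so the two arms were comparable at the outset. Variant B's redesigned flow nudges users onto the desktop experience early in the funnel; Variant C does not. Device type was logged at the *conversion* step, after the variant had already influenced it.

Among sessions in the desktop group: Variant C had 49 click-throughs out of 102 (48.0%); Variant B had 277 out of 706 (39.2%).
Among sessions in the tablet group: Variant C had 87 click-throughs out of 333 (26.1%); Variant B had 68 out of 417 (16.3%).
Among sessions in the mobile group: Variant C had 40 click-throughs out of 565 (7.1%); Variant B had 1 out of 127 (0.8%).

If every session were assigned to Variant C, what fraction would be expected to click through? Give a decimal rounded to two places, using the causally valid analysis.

Device type is recorded after the variant and is itself shifted by it — it sits on the causal path from variant to outcome. Conditioning on a mediator would strip out part of the effect we want; the pooled comparison gives the total causal effect.
So P(outcome | do(Variant C)) is just the pooled rate for Variant C: 176/1000 = 0.176.

0.18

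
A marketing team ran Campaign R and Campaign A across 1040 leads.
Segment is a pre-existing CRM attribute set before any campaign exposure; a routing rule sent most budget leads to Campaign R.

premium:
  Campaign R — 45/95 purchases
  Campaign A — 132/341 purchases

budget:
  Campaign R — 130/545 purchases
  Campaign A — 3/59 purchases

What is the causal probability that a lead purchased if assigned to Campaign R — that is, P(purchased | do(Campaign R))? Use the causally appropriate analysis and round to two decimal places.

0.34

Campaign R is higher inside every customer segment stratum but Campaign A is higher in aggregate. Whether to stratify depends on how customer segment relates to the campaign.
Customer segment differs across campaigns for reasons unrelated to any effect of the campaign itself, and it separately predicts the outcome — a classic confounder. We must compare within customer segment levels.
Standardising Campaign R to the population customer segment mix: 0.419·45/95 + 0.581·130/545 = 0.337.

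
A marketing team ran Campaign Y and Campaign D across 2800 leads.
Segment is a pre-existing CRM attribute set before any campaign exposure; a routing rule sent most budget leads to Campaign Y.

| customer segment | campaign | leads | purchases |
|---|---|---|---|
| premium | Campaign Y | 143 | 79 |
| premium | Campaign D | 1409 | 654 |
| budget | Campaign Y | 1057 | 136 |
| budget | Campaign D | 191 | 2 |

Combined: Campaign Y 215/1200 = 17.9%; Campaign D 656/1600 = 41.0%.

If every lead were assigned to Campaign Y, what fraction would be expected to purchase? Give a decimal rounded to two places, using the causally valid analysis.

0.36

The stratified and pooled comparisons disagree (Campaign Y wins within each customer segment; Campaign D wins overall), so the answer turns on the causal role of customer segment.
Customer segment satisfies the back-door criterion: it is not a descendant of the campaign, and it blocks the spurious path from campaign to outcome. Adjusting for it (i.e., using the within-customer segment rates) gives the causal effect.
Standardising Campaign Y to the population customer segment mix: 0.554·79/143 + 0.446·136/1057 = 0.364.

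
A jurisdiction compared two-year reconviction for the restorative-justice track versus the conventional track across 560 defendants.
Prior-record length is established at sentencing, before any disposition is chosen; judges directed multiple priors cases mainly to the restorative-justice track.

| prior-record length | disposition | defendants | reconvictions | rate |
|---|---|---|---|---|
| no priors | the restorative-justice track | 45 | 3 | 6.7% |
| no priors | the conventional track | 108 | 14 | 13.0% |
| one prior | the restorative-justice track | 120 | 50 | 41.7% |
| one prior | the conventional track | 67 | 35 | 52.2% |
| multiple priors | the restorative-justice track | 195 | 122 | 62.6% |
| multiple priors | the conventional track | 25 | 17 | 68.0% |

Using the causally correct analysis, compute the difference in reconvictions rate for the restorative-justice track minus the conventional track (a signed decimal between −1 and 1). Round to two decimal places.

Within every prior-record length level the restorative-justice track has the lower rate, yet pooled the conventional track does — Simpson's reversal.
Here prior-record length is a common cause — it drives both which disposition a case falls under and the outcome. The crude comparison mixes populations; the stratum-specific rates are the causally relevant ones.
Adjusting over the population distribution of prior-record length: 0.273·(0.067−0.130) + 0.334·(0.417−0.522) + 0.393·(0.626−0.680) = -0.074.

-0.07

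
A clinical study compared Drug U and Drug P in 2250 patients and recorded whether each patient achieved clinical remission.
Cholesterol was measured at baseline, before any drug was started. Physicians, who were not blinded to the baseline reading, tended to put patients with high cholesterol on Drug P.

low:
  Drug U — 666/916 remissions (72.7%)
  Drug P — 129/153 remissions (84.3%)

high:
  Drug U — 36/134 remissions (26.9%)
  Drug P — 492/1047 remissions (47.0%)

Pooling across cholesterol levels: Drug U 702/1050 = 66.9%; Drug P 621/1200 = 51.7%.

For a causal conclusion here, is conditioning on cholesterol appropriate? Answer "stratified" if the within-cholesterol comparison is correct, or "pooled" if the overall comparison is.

stratified

The cholesterol-specific comparison favours Drug P throughout, but the pooled figures favour Drug U. The question is whether to condition on cholesterol.
Cholesterol differs across drugs for reasons unrelated to any effect of the drug itself, and it separately predicts the outcome — a classic confounder. We must compare within cholesterol levels.
Within each level — low: 72.7% vs 84.3%; high: 26.9% vs 47.0% — Drug P is higher every time.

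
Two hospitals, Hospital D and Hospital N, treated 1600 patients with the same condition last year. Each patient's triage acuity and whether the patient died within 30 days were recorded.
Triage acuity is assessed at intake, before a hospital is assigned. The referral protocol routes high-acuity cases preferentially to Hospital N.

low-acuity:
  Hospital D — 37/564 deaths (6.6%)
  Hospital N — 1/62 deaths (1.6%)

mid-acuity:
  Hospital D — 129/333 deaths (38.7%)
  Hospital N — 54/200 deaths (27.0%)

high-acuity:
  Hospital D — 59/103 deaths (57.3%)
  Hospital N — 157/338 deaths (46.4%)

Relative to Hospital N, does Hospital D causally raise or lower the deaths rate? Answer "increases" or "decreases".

increases

Triage acuity differs across hospitals for reasons unrelated to any effect of the hospital itself, and it separately predicts the outcome — a classic confounder. We must compare within triage acuity levels.
Within each level — low-acuity: 6.6% vs 1.6%; mid-acuity: 38.7% vs 27.0%; high-acuity: 57.3% vs 46.4% — Hospital N is lower every time.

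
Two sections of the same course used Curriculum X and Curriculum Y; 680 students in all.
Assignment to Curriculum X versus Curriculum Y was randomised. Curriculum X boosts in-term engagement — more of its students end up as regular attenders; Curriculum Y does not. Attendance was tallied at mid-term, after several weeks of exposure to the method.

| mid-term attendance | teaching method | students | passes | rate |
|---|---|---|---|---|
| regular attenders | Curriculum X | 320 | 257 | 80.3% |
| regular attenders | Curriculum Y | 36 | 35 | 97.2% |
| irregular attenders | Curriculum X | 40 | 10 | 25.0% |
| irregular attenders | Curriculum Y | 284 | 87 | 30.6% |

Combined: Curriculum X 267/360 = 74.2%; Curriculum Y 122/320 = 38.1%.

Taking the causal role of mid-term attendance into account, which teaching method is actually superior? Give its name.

The stratified and pooled comparisons disagree (Curriculum Y wins within each mid-term attendance; Curriculum X wins overall), so the answer turns on the causal role of mid-term attendance.
Because the teaching method influences mid-term attendance, mid-term attendance is a post-treatment mediator, not a confounder. Stratifying on it would bias the estimate; the causal effect is the crude pooled difference.
Pooled: Curriculum X 74.2% vs Curriculum Y 38.1%; Curriculum X is higher overall.

Curriculum X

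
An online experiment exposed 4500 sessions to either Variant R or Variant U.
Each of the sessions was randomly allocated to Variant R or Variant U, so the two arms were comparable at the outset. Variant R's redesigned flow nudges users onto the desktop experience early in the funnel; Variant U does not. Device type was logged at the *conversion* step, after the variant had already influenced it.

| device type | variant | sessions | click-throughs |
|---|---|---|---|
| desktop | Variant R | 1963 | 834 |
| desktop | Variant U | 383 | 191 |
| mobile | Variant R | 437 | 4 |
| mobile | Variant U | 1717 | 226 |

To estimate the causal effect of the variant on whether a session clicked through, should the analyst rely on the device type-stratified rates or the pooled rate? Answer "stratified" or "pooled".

pooled

Within every device type level Variant U has the higher rate, yet pooled Variant R does — Simpson's reversal.
Because the variant influences device type, device type is a post-treatment mediator, not a confounder. Stratifying on it would bias the estimate; the causal effect is the crude pooled difference.
Pooled: Variant R 34.9% vs Variant U 19.9%; Variant R is higher overall.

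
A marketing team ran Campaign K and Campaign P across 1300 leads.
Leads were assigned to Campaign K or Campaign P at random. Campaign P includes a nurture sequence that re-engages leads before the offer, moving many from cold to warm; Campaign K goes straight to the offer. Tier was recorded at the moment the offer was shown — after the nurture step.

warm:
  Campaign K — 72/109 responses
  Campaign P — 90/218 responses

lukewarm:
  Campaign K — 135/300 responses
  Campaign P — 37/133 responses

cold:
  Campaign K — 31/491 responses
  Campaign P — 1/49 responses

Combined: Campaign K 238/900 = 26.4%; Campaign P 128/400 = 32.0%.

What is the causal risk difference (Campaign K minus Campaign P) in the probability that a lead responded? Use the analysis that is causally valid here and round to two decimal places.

The stratified and pooled comparisons disagree (Campaign K wins within each engagement tier; Campaign P wins overall), so the answer turns on the causal role of engagement tier.
Engagement tier lies on the pathway campaign → engagement tier → outcome, so adjusting for it blocks the indirect effect. For the total causal effect of campaign, use the unadjusted pooled rates.
The causal difference is the pooled difference: 0.264 − 0.320 = -0.056.

-0.06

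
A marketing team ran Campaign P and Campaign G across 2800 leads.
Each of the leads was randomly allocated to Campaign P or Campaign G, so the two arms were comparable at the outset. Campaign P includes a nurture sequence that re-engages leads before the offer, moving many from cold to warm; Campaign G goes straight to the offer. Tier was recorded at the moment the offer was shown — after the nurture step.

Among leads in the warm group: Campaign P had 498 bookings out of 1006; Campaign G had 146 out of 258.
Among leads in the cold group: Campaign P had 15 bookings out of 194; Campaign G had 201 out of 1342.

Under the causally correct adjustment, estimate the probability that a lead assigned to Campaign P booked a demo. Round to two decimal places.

0.43

Because the campaign influences engagement tier, engagement tier is a post-treatment mediator, not a confounder. Stratifying on it would bias the estimate; the causal effect is the crude pooled difference.
So P(outcome | do(Campaign P)) is just the pooled rate for Campaign P: 513/1200 = 0.427.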